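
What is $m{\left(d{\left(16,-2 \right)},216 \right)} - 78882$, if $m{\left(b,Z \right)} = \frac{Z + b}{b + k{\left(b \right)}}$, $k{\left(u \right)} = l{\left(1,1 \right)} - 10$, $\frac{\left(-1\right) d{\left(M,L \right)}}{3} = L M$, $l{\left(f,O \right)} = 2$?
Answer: $- \frac{867663}{11} \approx -78879.0$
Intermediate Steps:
$d{\left(M,L \right)} = - 3 L M$
$k{\left(u \right)} = -8$ ($k{\left(u \right)} = 2 - 10 = -8$)
$m{\left(b,Z \right)} = \frac{Z + b}{-8 + b}$ ($m{\left(b,Z \right)} = \frac{Z + b}{b - 8} = \frac{Z + b}{-8 + b}$)
$m{\left(d{\left(16,-2 \right)},216 \right)} - 78882 = \frac{216 - \left(-6\right) 16}{-8 - \left(-6\right) 16} - 78882 = \frac{216 + 96}{-8 + 96} - 78882 = \frac{1}{88} \cdot 312 - 78882 = \frac{39}{11} - 78882 = - \frac{867663}{11}$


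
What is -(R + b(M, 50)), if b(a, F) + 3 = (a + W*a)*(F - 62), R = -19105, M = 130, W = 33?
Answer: 72148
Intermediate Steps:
b(a, F) = -3 + 34*a*(-62 + F) (b(a, F) = -3 + (a + 33*a)*(F - 62) = -3 + (34*a)*(-62 + F) = -3 + 34*a*(-62 + F))
-(R + b(M, 50)) = -(-19105 + (-3 - 2108*130 + 34*50*130)) = -(-19105 + (-3 - 274040 + 221000)) = -(-19105 - 53043) = -1*(-72148) = 72148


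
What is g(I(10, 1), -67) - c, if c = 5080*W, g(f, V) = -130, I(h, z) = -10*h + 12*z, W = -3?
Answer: 15110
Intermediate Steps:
c = -15240 (c = 5080*(-3) = -15240)
g(I(10, 1), -67) - c = -130 - 1*(-15240) = -130 + 15240 = 15110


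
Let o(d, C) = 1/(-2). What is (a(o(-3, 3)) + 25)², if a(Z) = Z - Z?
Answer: 625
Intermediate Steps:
o(d, C) = -½
a(Z) = 0
(a(o(-3, 3)) + 25)² = (0 + 25)² = 25² = 625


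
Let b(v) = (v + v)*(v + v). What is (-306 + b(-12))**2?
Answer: 72900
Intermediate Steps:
b(v) = 4*v**2 (b(v) = (2*v)*(2*v) = 4*v**2)
(-306 + b(-12))**2 = (-306 + 4*(-12)**2)**2 = (-306 + 4*144)**2 = (-306 + 576)**2 = 270**2 = 72900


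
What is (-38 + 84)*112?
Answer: 5152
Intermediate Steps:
(-38 + 84)*112 = 46*112 = 5152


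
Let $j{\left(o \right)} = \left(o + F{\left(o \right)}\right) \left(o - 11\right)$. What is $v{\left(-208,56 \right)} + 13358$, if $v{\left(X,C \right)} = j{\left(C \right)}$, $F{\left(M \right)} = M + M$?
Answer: $20918$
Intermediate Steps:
$F{\left(M \right)} = 2 M$
$j{\left(o \right)} = 3 o \left(-11 + o\right)$ ($j{\left(o \right)} = \left(o + 2 o\right) \left(o - 11\right) = 3 o \left(-11 + o\right)$)
$v{\left(X,C \right)} = 3 C \left(-11 + C\right)$
$v{\left(-208,56 \right)} + 13358 = 3 \cdot 56 \left(-11 + 56\right) + 13358 = 3 \cdot 56 \cdot 45 + 13358 = 7560 + 13358 = 20918$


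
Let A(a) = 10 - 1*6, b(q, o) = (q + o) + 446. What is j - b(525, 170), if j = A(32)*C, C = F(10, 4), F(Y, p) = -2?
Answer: -1149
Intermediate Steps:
b(q, o) = 446 + o + q (b(q, o) = (o + q) + 446 = 446 + o + q)
C = -2
A(a) = 4 (A(a) = 10 - 6 = 4)
j = -8 (j = 4*(-2) = -8)
j - b(525, 170) = -8 - (446 + 170 + 525) = -8 - 1*1141 = -8 - 1141 = -1149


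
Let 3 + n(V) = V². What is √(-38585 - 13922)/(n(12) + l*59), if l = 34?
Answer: I*√52507/2147 ≈ 0.10673*I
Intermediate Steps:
n(V) = -3 + V²
√(-38585 - 13922)/(n(12) + l*59) = √(-38585 - 13922)/((-3 + 12²) + 34*59) = √(-52507)/((-3 + 144) + 2006) = (I*√52507)/(141 + 2006) = (I*√52507)/2147 = (I*√52507)*(1/2147) = I*√52507/2147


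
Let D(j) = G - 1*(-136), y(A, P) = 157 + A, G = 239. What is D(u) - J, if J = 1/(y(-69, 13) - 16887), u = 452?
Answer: 6299626/16799 ≈ 375.00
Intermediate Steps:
D(j) = 375 (D(j) = 239 - 1*(-136) = 239 + 136 = 375)
J = -1/16799 (J = 1/((157 - 69) - 16887) = 1/(88 - 16887) = 1/(-16799) = -1/16799 ≈ -5.9527e-5)
D(u) - J = 375 - 1*(-1/16799) = 375 + 1/16799 = 6299626/16799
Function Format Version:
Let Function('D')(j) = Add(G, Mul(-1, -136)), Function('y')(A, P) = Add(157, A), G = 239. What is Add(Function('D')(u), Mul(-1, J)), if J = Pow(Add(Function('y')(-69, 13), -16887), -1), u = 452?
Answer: Rational(6299626, 16799) ≈ 375.00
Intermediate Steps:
Function('D')(j) = 375 (Function('D')(j) = Add(239, Mul(-1, -136)) = Add(239, 136) = 375)
J = Rational(-1, 16799) (J = Pow(Add(Add(157, -69), -16887), -1) = Pow(Add(88, -16887), -1) = Pow(-16799, -1) = Rational(-1, 16799) ≈ -5.9527e-5)
Add(Function('D')(u), Mul(-1, J)) = Add(375, Mul(-1, Rational(-1, 16799))) = Add(375, Rational(1, 16799)) = Rational(6299626, 16799)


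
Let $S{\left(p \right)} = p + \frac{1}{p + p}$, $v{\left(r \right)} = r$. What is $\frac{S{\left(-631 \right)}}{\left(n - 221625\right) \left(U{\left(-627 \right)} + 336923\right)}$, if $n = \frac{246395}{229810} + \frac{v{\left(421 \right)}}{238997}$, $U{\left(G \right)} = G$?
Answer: $\frac{4373716527360411}{516605556490684605667960} \approx 8.4663 \cdot 10^{-9}$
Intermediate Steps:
$S{\left(p \right)} = p + \frac{1}{2 p}$
$n = \frac{11796883165}{10984780114}$ ($n = \frac{246395}{229810} + \frac{421}{238997} = 246395 \cdot \frac{1}{229810} + 421 \cdot \frac{1}{238997} = \frac{49279}{45962} + \frac{421}{238997} = \frac{11796883165}{10984780114} \approx 1.0739$)
$\frac{S{\left(-631 \right)}}{\left(n - 221625\right) \left(U{\left(-627 \right)} + 336923\right)} = \frac{-631 + \frac{1}{2 \left(-631\right)}}{\left(\frac{11796883165}{10984780114} - 221625\right) \left(-627 + 336923\right)} = \frac{-631 + \frac{1}{2} \left(- \frac{1}{631}\right)}{\left(- \frac{2434490095882085}{10984780114}\right) 336296} = \frac{-631 - \frac{1}{1262}}{- \frac{409354640642380828580}{5492390057}} = \left(- \frac{796323}{1262}\right) \left(- \frac{5492390057}{409354640642380828580}\right) = \frac{4373716527360411}{516605556490684605667960}$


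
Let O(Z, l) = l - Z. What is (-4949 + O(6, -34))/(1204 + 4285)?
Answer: -4989/5489 ≈ -0.90891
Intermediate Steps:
(-4949 + O(6, -34))/(1204 + 4285) = (-4949 + (-34 - 1*6))/(1204 + 4285) = (-4949 + (-34 - 6))/5489 = (-4949 - 40)*(1/5489) = -4989*1/5489 = -4989/5489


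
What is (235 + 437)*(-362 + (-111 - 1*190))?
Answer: -445536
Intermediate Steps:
(235 + 437)*(-362 + (-111 - 1*190)) = 672*(-362 + (-111 - 190)) = 672*(-362 - 301) = 672*(-663) = -445536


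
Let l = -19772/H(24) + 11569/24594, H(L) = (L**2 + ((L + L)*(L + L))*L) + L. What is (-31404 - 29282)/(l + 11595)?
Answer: -1738029623118/332080813657 ≈ -5.2338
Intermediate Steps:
H(L) = L + L**2 + 4*L**3 (H(L) = (L**2 + ((2*L)*(2*L))*L) + L = (L**2 + (4*L**2)*L) + L = (L**2 + 4*L**3) + L = L + L**2 + 4*L**3)
l = 3341422/28639713 (l = -19772*1/(24*(1 + 24 + 4*24**2)) + 11569/24594 = -19772*1/(24*(1 + 24 + 4*576)) + 11569*(1/24594) = -19772*1/(24*(1 + 24 + 2304)) + 11569/24594 = -19772/(24*2329) + 11569/24594 = -19772/55896 + 11569/24594 = -19772*1/55896 + 11569/24594 = -4943/13974 + 11569/24594 = 3341422/28639713 ≈ 0.11667)
(-31404 - 29282)/(l + 11595) = (-31404 - 29282)/(3341422/28639713 + 11595) = -60686/332080813657/28639713 = -60686*28639713/332080813657 = -1738029623118/332080813657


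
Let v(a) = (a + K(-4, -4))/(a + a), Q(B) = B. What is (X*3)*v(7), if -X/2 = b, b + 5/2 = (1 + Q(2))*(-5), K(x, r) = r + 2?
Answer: 75/2 ≈ 37.500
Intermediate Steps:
K(x, r) = 2 + r
b = -35/2 (b = -5/2 + (1 + 2)*(-5) = -5/2 + 3*(-5) = -5/2 - 15 = -35/2 ≈ -17.500)
v(a) = (-2 + a)/(2*a) (v(a) = (a + (2 - 4))/(a + a) = (a - 2)/((2*a)) = (-2 + a)*(1/(2*a)) = (-2 + a)/(2*a))
X = 35 (X = -2*(-35/2) = 35)
(X*3)*v(7) = (35*3)*((1/2)*(-2 + 7)/7) = 105*((1/2)*(1/7)*5) = 105*(5/14) = 75/2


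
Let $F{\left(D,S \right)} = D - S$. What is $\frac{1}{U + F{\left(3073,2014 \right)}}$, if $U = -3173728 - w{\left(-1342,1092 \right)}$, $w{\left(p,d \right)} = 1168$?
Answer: $- \frac{1}{3173837} \approx -3.1508 \cdot 10^{-7}$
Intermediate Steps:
$U = -3174896$ ($U = -3173728 - 1168 = -3174896$)
$\frac{1}{U + F{\left(3073,2014 \right)}} = \frac{1}{-3174896 + \left(3073 - 2014\right)} = \frac{1}{-3174896 + 1059} = \frac{1}{-3173837} = - \frac{1}{3173837}$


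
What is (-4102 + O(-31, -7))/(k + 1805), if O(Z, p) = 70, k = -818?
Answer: -192/47 ≈ -4.0851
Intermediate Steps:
(-4102 + O(-31, -7))/(k + 1805) = (-4102 + 70)/(-818 + 1805) = -4032/987 = -4032*1/987 = -192/47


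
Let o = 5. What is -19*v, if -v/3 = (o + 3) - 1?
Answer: 399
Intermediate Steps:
v = -21 (v = -3*((5 + 3) - 1) = -3*(8 - 1) = -3*7 = -21)
-19*v = -19*(-21) = 399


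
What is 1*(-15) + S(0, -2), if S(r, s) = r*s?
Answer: -15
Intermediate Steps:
1*(-15) + S(0, -2) = 1*(-15) + 0*(-2) = -15 + 0 = -15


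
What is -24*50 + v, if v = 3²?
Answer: -1191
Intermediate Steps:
v = 9
-24*50 + v = -24*50 + 9 = -1200 + 9 = -1191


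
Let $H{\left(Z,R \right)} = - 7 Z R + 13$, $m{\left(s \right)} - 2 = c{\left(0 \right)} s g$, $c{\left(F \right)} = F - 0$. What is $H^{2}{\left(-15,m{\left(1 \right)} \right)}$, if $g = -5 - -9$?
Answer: $49729$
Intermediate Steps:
$c{\left(F \right)} = F$ ($c{\left(F \right)} = F + 0 = F$)
$g = 4$ ($g = -5 + 9 = 4$)
$m{\left(s \right)} = 2$ ($m{\left(s \right)} = 2 + 0 s 4 = 2 + 0 \cdot 4 = 2 + 0 = 2$)
$H{\left(Z,R \right)} = 13 - 7 R Z$ ($H{\left(Z,R \right)} = - 7 R Z + 13 = 13 - 7 R Z$)
$H^{2}{\left(-15,m{\left(1 \right)} \right)} = \left(13 - 14 \left(-15\right)\right)^{2} = \left(13 + 210\right)^{2} = 223^{2} = 49729$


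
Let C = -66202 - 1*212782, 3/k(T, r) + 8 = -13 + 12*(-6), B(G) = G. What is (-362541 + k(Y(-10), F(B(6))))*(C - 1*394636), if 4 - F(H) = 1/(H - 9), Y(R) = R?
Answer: 7570661594640/31 ≈ 2.4421e+11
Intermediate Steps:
F(H) = 4 - 1/(-9 + H) (F(H) = 4 - 1/(H - 9) = 4 - 1/(-9 + H))
k(T, r) = -1/31 (k(T, r) = 3/(-8 + (-13 + 12*(-6))) = 3/(-8 + (-13 - 72)) = 3/(-8 - 85) = 3/(-93) = 3*(-1/93) = -1/31)
C = -278984 (C = -66202 - 212782 = -278984)
(-362541 + k(Y(-10), F(B(6))))*(C - 1*394636) = (-362541 - 1/31)*(-278984 - 1*394636) = -11238772*(-278984 - 394636)/31 = -11238772/31*(-673620) = 7570661594640/31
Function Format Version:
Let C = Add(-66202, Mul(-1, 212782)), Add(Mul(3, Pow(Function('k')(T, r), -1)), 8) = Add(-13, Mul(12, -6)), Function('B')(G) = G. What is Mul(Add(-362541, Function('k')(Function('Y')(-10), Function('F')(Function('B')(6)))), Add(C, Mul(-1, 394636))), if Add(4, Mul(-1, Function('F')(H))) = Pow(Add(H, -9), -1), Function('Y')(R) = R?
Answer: Rational(7570661594640, 31) ≈ 2.4421e+11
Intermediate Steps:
Function('F')(H) = Add(4, Mul(-1, Pow(Add(-9, H), -1))) (Function('F')(H) = Add(4, Mul(-1, Pow(Add(H, -9), -1))) = Add(4, Mul(-1, Pow(Add(-9, H), -1))))
Function('k')(T, r) = Rational(-1, 31) (Function('k')(T, r) = Mul(3, Pow(Add(-8, Add(-13, Mul(12, -6))), -1)) = Mul(3, Pow(Add(-8, Add(-13, -72)), -1)) = Mul(3, Pow(Add(-8, -85), -1)) = Mul(3, Pow(-93, -1)) = Mul(3, Rational(-1, 93)) = Rational(-1, 31))
C = -278984 (C = Add(-66202, -212782) = -278984)
Mul(Add(-362541, Function('k')(Function('Y')(-10), Function('F')(Function('B')(6)))), Add(C, Mul(-1, 394636))) = Mul(Add(-362541, Rational(-1, 31)), Add(-278984, Mul(-1, 394636))) = Mul(Rational(-11238772, 31), Add(-278984, -394636)) = Mul(Rational(-11238772, 31), -673620) = Rational(7570661594640, 31)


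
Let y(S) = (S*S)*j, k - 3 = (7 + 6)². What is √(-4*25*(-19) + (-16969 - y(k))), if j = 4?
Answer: I*√133405 ≈ 365.25*I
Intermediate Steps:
k = 172 (k = 3 + (7 + 6)² = 3 + 13² = 3 + 169 = 172)
y(S) = 4*S² (y(S) = (S*S)*4 = S²*4 = 4*S²)
√(-4*25*(-19) + (-16969 - y(k))) = √(-4*25*(-19) + (-16969 - 4*172²)) = √(-100*(-19) + (-16969 - 4*29584)) = √(1900 + (-16969 - 1*118336)) = √(1900 + (-16969 - 118336)) = √(1900 - 135305) = √(-133405) = I*√133405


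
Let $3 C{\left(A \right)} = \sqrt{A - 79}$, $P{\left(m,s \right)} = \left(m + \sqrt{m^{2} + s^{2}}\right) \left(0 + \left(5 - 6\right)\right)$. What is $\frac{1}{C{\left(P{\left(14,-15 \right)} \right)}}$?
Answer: $- \frac{3 i}{\sqrt{93 + \sqrt{421}}} \approx - 0.28157 i$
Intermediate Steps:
$P{\left(m,s \right)} = - m - \sqrt{m^{2} + s^{2}}$ ($P{\left(m,s \right)} = \left(m + \sqrt{m^{2} + s^{2}}\right) \left(0 + \left(5 - 6\right)\right) = \left(m + \sqrt{m^{2} + s^{2}}\right) \left(0 - 1\right) = \left(m + \sqrt{m^{2} + s^{2}}\right) \left(-1\right) = - m - \sqrt{m^{2} + s^{2}}$)
$C{\left(A \right)} = \frac{\sqrt{-79 + A}}{3}$ ($C{\left(A \right)} = \frac{\sqrt{A - 79}}{3} = \frac{\sqrt{-79 + A}}{3}$)
$\frac{1}{C{\left(P{\left(14,-15 \right)} \right)}} = \frac{1}{\frac{1}{3} \sqrt{-79 - \left(14 + \sqrt{14^{2} + \left(-15\right)^{2}}\right)}} = \frac{1}{\frac{1}{3} \sqrt{-79 - \left(14 + \sqrt{196 + 225}\right)}} = \frac{1}{\frac{1}{3} \sqrt{-79 - \left(14 + \sqrt{421}\right)}} = \frac{1}{\frac{1}{3} \sqrt{-93 - \sqrt{421}}} = \frac{3}{\sqrt{-93 - \sqrt{421}}}$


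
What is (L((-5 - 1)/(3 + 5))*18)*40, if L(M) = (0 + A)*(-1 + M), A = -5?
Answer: 6300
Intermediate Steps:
L(M) = 5 - 5*M (L(M) = (0 - 5)*(-1 + M) = -5*(-1 + M) = 5 - 5*M)
(L((-5 - 1)/(3 + 5))*18)*40 = ((5 - 5*(-5 - 1)/(3 + 5))*18)*40 = ((5 - (-30)/8)*18)*40 = ((5 - 5*(-¾))*18)*40 = ((5 + 15/4)*18)*40 = ((35/4)*18)*40 = (315/2)*40 = 6300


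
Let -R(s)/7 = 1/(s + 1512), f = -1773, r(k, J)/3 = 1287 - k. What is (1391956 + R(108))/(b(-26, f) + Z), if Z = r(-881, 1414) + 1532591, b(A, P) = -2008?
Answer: 2254968713/2490080940 ≈ 0.90558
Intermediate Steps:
r(k, J) = 3861 - 3*k (r(k, J) = 3*(1287 - k) = 3861 - 3*k)
R(s) = -7/(1512 + s) (R(s) = -7/(s + 1512) = -7/(1512 + s))
Z = 1539095 (Z = (3861 - 3*(-881)) + 1532591 = (3861 + 2643) + 1532591 = 6504 + 1532591 = 1539095)
(1391956 + R(108))/(b(-26, f) + Z) = (1391956 - 7/(1512 + 108))/(-2008 + 1539095) = (1391956 - 7/1620)/1537087 = (1391956 - 7*1/1620)*(1/1537087) = (1391956 - 7/1620)*(1/1537087) = (2254968713/1620)*(1/1537087) = 2254968713/2490080940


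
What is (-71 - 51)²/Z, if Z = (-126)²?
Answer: 3721/3969 ≈ 0.93752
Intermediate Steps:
Z = 15876
(-71 - 51)²/Z = (-71 - 51)²/15876 = (-122)²*(1/15876) = 14884*(1/15876) = 3721/3969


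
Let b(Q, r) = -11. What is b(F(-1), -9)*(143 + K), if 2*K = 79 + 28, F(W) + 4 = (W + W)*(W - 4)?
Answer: -4323/2 ≈ -2161.5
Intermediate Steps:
F(W) = -4 + 2*W*(-4 + W) (F(W) = -4 + (W + W)*(W - 4) = -4 + (2*W)*(-4 + W) = -4 + 2*W*(-4 + W))
K = 107/2 (K = (79 + 28)/2 = (½)*107 = 107/2 ≈ 53.500)
b(F(-1), -9)*(143 + K) = -11*(143 + 107/2) = -11*393/2 = -4323/2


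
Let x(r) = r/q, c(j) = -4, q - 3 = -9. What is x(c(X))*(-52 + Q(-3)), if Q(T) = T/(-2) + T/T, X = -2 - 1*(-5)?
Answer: -33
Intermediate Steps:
q = -6 (q = 3 - 9 = -6)
X = 3 (X = -2 + 5 = 3)
x(r) = -r/6 (x(r) = r/(-6) = r*(-1/6) = -r/6)
Q(T) = 1 - T/2 (Q(T) = T*(-1/2) + 1 = -T/2 + 1 = 1 - T/2)
x(c(X))*(-52 + Q(-3)) = (-1/6*(-4))*(-52 + (1 - 1/2*(-3))) = 2*(-52 + (1 + 3/2))/3 = 2*(-52 + 5/2)/3 = (2/3)*(-99/2) = -33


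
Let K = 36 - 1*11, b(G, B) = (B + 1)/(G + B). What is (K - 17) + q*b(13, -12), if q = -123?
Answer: 1361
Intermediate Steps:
b(G, B) = (1 + B)/(B + G)
K = 25 (K = 36 - 11 = 25)
(K - 17) + q*b(13, -12) = (25 - 17) - 123*(1 - 12)/(-12 + 13) = 8 - 123*(-11)/1 = 8 - 123*(-11) = 8 + 1353 = 1361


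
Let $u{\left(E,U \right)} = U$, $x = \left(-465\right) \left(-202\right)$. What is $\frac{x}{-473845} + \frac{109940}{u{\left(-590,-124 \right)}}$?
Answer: $- \frac{2605308331}{2937839} \approx -886.81$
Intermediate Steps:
$x = 93930$
$\frac{x}{-473845} + \frac{109940}{u{\left(-590,-124 \right)}} = \frac{93930}{-473845} + \frac{109940}{-124} = 93930 \left(- \frac{1}{473845}\right) + 109940 \left(- \frac{1}{124}\right) = - \frac{18786}{94769} - \frac{27485}{31} = - \frac{2605308331}{2937839}$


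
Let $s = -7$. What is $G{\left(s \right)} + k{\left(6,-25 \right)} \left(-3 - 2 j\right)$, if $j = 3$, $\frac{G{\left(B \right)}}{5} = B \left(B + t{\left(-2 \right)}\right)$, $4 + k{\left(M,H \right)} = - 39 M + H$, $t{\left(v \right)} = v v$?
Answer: $2472$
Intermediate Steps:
$t{\left(v \right)} = v^{2}$
$k{\left(M,H \right)} = -4 + H - 39 M$ ($k{\left(M,H \right)} = -4 + \left(- 39 M + H\right) = -4 + \left(H - 39 M\right) = -4 + H - 39 M$)
$G{\left(B \right)} = 5 B \left(4 + B\right)$ ($G{\left(B \right)} = 5 B \left(B + \left(-2\right)^{2}\right) = 5 B \left(B + 4\right) = 5 B \left(4 + B\right)$)
$G{\left(s \right)} + k{\left(6,-25 \right)} \left(-3 - 2 j\right) = 5 \left(-7\right) \left(4 - 7\right) + \left(-4 - 25 - 234\right) \left(-3 - 6\right) = 5 \left(-7\right) \left(-3\right) + \left(-4 - 25 - 234\right) \left(-3 - 6\right) = 105 - -2367 = 105 + 2367 = 2472$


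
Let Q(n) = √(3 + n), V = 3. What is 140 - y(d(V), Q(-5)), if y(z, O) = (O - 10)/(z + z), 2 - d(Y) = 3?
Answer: 135 + I*√2/2 ≈ 135.0 + 0.70711*I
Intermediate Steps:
d(Y) = -1 (d(Y) = 2 - 1*3 = 2 - 3 = -1)
y(z, O) = (-10 + O)/(2*z) (y(z, O) = (-10 + O)/((2*z)) = (-10 + O)*(1/(2*z)) = (-10 + O)/(2*z))
140 - y(d(V), Q(-5)) = 140 - (-10 + √(3 - 5))/(2*(-1)) = 140 - (-1)*(-10 + √(-2))/2 = 140 - (-1)*(-10 + I*√2)/2 = 140 - (5 - I*√2/2) = 140 + (-5 + I*√2/2) = 135 + I*√2/2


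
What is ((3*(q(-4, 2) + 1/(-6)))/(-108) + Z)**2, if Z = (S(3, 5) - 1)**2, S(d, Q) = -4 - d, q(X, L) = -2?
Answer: 191462569/46656 ≈ 4103.7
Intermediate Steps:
Z = 64 (Z = ((-4 - 1*3) - 1)**2 = ((-4 - 3) - 1)**2 = (-7 - 1)**2 = (-8)**2 = 64)
((3*(q(-4, 2) + 1/(-6)))/(-108) + Z)**2 = ((3*(-2 + 1/(-6)))/(-108) + 64)**2 = ((3*(-2 - 1/6))*(-1/108) + 64)**2 = ((3*(-13/6))*(-1/108) + 64)**2 = (-13/2*(-1/108) + 64)**2 = (13/216 + 64)**2 = (13837/216)**2 = 191462569/46656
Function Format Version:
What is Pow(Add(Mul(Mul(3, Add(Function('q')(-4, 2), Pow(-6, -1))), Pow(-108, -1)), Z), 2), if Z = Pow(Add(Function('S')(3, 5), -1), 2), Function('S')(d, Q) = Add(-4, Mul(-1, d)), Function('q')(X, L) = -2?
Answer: Rational(191462569, 46656) ≈ 4103.7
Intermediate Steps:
Z = 64 (Z = Pow(Add(Add(-4, Mul(-1, 3)), -1), 2) = Pow(Add(Add(-4, -3), -1), 2) = Pow(Add(-7, -1), 2) = Pow(-8, 2) = 64)
Pow(Add(Mul(Mul(3, Add(Function('q')(-4, 2), Pow(-6, -1))), Pow(-108, -1)), Z), 2) = Pow(Add(Mul(Mul(3, Add(-2, Pow(-6, -1))), Pow(-108, -1)), 64), 2) = Pow(Add(Mul(Mul(3, Add(-2, Rational(-1, 6))), Rational(-1, 108)), 64), 2) = Pow(Add(Mul(Mul(3, Rational(-13, 6)), Rational(-1, 108)), 64), 2) = Pow(Add(Mul(Rational(-13, 2), Rational(-1, 108)), 64), 2) = Pow(Add(Rational(13, 216), 64), 2) = Pow(Rational(13837, 216), 2) = Rational(191462569, 46656)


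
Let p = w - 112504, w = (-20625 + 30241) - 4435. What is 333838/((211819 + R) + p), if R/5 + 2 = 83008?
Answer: 166919/259763 ≈ 0.64258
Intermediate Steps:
w = 5181 (w = 9616 - 4435 = 5181)
R = 415030 (R = -10 + 5*83008 = -10 + 415040 = 415030)
p = -107323 (p = 5181 - 112504 = -107323)
333838/((211819 + R) + p) = 333838/((211819 + 415030) - 107323) = 333838/(626849 - 107323) = 333838/519526 = 333838*(1/519526) = 166919/259763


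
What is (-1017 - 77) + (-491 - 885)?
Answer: -2470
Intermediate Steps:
(-1017 - 77) + (-491 - 885) = -1094 - 1376 = -2470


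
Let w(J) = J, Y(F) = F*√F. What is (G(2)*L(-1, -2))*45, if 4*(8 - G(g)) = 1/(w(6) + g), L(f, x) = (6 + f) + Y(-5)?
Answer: 57375/32 - 57375*I*√5/32 ≈ 1793.0 - 4009.2*I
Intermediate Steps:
Y(F) = F^(3/2)
L(f, x) = 6 + f - 5*I*√5 (L(f, x) = (6 + f) + (-5)^(3/2) = (6 + f) - 5*I*√5 = 6 + f - 5*I*√5)
G(g) = 8 - 1/(4*(6 + g))
(G(2)*L(-1, -2))*45 = (((191 + 32*2)/(4*(6 + 2)))*(6 - 1 - 5*I*√5))*45 = (((¼)*(191 + 64)/8)*(5 - 5*I*√5))*45 = (((¼)*(⅛)*255)*(5 - 5*I*√5))*45 = (255*(5 - 5*I*√5)/32)*45 = (1275/32 - 1275*I*√5/32)*45 = 57375/32 - 57375*I*√5/32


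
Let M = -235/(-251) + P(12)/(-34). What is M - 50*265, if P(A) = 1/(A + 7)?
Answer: -2148282941/162146 ≈ -13249.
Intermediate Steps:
P(A) = 1/(7 + A)
M = 151559/162146 (M = -235/(-251) + 1/((7 + 12)*(-34)) = -235*(-1/251) - 1/34/19 = 235/251 + (1/19)*(-1/34) = 235/251 - 1/646 = 151559/162146 ≈ 0.93471)
M - 50*265 = 151559/162146 - 50*265 = 151559/162146 - 13250 = -2148282941/162146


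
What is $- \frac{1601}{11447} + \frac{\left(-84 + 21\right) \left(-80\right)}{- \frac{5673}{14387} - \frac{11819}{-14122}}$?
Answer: $\frac{11721503883235273}{1029381170609} \approx 11387.0$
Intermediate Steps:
$- \frac{1601}{11447} + \frac{\left(-84 + 21\right) \left(-80\right)}{- \frac{5673}{14387} - \frac{11819}{-14122}} = \left(-1601\right) \frac{1}{11447} + \frac{\left(-63\right) \left(-80\right)}{\left(-5673\right) \frac{1}{14387} - - \frac{11819}{14122}} = - \frac{1601}{11447} + \frac{5040}{- \frac{5673}{14387} + \frac{11819}{14122}} = - \frac{1601}{11447} + \frac{5040}{\frac{89925847}{203173214}} = - \frac{1601}{11447} + 5040 \cdot \frac{203173214}{89925847} = - \frac{1601}{11447} + \frac{1023992998560}{89925847} = \frac{11721503883235273}{1029381170609}$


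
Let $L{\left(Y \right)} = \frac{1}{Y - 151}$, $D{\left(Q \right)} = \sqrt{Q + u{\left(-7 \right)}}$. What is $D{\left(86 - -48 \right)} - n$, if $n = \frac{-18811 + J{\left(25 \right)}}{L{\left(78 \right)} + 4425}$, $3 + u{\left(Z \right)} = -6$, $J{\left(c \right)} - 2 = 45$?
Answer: $\frac{342443}{80756} + 5 \sqrt{5} \approx 15.421$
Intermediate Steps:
$J{\left(c \right)} = 47$ ($J{\left(c \right)} = 2 + 45 = 47$)
$u{\left(Z \right)} = -9$ ($u{\left(Z \right)} = -3 - 6 = -9$)
$D{\left(Q \right)} = \sqrt{-9 + Q}$ ($D{\left(Q \right)} = \sqrt{Q - 9} = \sqrt{-9 + Q}$)
$L{\left(Y \right)} = \frac{1}{-151 + Y}$
$n = - \frac{342443}{80756}$ ($n = \frac{-18811 + 47}{\frac{1}{-151 + 78} + 4425} = - \frac{18764}{\frac{1}{-73} + 4425} = - \frac{18764}{- \frac{1}{73} + 4425} = - \frac{18764}{\frac{323024}{73}} = \left(-18764\right) \frac{73}{323024} = - \frac{342443}{80756} \approx -4.2405$)
$D{\left(86 - -48 \right)} - n = \sqrt{-9 + \left(86 - -48\right)} - - \frac{342443}{80756} = \sqrt{-9 + \left(86 + 48\right)} + \frac{342443}{80756} = \sqrt{-9 + 134} + \frac{342443}{80756} = \sqrt{125} + \frac{342443}{80756} = 5 \sqrt{5} + \frac{342443}{80756} = \frac{342443}{80756} + 5 \sqrt{5}$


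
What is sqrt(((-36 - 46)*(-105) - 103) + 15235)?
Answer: 3*sqrt(2638) ≈ 154.08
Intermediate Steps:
sqrt(((-36 - 46)*(-105) - 103) + 15235) = sqrt((-82*(-105) - 103) + 15235) = sqrt((8610 - 103) + 15235) = sqrt(8507 + 15235) = sqrt(23742) = 3*sqrt(2638)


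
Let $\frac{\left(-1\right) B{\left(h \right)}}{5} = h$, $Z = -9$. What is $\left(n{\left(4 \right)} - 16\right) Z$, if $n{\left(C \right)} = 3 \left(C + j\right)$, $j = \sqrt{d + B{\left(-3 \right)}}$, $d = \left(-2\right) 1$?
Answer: $36 - 27 \sqrt{13} \approx -61.35$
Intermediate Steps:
$B{\left(h \right)} = - 5 h$
$d = -2$
$j = \sqrt{13}$ ($j = \sqrt{-2 - -15} = \sqrt{-2 + 15} = \sqrt{13} \approx 3.6056$)
$n{\left(C \right)} = 3 C + 3 \sqrt{13}$ ($n{\left(C \right)} = 3 \left(C + \sqrt{13}\right) = 3 C + 3 \sqrt{13}$)
$\left(n{\left(4 \right)} - 16\right) Z = \left(\left(3 \cdot 4 + 3 \sqrt{13}\right) - 16\right) \left(-9\right) = \left(\left(12 + 3 \sqrt{13}\right) - 16\right) \left(-9\right) = \left(-4 + 3 \sqrt{13}\right) \left(-9\right) = 36 - 27 \sqrt{13}$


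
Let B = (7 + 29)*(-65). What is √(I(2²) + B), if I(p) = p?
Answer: 4*I*√146 ≈ 48.332*I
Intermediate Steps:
B = -2340 (B = 36*(-65) = -2340)
√(I(2²) + B) = √(2² - 2340) = √(4 - 2340) = √(-2336) = 4*I*√146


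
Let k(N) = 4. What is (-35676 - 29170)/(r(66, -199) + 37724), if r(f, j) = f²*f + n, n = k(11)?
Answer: -32423/162612 ≈ -0.19939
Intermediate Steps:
n = 4
r(f, j) = 4 + f³ (r(f, j) = f²*f + 4 = f³ + 4 = 4 + f³)
(-35676 - 29170)/(r(66, -199) + 37724) = (-35676 - 29170)/((4 + 66³) + 37724) = -64846/((4 + 287496) + 37724) = -64846/(287500 + 37724) = -64846/325224 = -64846*1/325224 = -32423/162612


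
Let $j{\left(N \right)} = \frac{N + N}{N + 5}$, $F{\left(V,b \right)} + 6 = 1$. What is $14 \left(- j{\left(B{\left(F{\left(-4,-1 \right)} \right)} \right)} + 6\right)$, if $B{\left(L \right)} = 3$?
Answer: $\frac{147}{2} \approx 73.5$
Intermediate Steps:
$F{\left(V,b \right)} = -5$ ($F{\left(V,b \right)} = -6 + 1 = -5$)
$j{\left(N \right)} = \frac{2 N}{5 + N}$
$14 \left(- j{\left(B{\left(F{\left(-4,-1 \right)} \right)} \right)} + 6\right) = 14 \left(- \frac{2 \cdot 3}{5 + 3} + 6\right) = 14 \left(- \frac{2 \cdot 3}{8} + 6\right) = 14 \left(\left(-1\right) \frac{3}{4} + 6\right) = 14 \left(- \frac{3}{4} + 6\right) = 14 \cdot \frac{21}{4} = \frac{147}{2}$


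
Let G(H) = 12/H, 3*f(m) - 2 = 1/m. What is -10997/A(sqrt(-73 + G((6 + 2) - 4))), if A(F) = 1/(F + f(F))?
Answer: -21994/3 - 328339*I*sqrt(70)/30 ≈ -7331.3 - 91569.0*I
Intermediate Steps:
f(m) = 2/3 + 1/(3*m) (f(m) = 2/3 + (1/m)/3 = 2/3 + 1/(3*m))
A(F) = 1/(F + (1 + 2*F)/(3*F))
-10997/A(sqrt(-73 + G((6 + 2) - 4))) = -10997*(1 + 2*sqrt(-73 + 12/((6 + 2) - 4)) + 3*(sqrt(-73 + 12/((6 + 2) - 4)))**2)/(3*sqrt(-73 + 12/((6 + 2) - 4))) = -10997*(1 + 2*sqrt(-73 + 12/(8 - 4)) + 3*(sqrt(-73 + 12/(8 - 4)))**2)/(3*sqrt(-73 + 12/(8 - 4))) = -10997*(1 + 2*sqrt(-73 + 12/4) + 3*(sqrt(-73 + 12/4))**2)/(3*sqrt(-73 + 12/4)) = -10997*(1 + 2*sqrt(-73 + 12*(1/4)) + 3*(sqrt(-73 + 12*(1/4)))**2)/(3*sqrt(-73 + 12*(1/4))) = -10997*(1 + 2*sqrt(-73 + 3) + 3*(sqrt(-73 + 3))**2)/(3*sqrt(-73 + 3)) = -10997*(-I*sqrt(70)*(1 + 2*sqrt(-70) + 3*(sqrt(-70))**2)/210) = -10997*(-I*sqrt(70)*(1 + 2*(I*sqrt(70)) + 3*(I*sqrt(70))**2)/210) = -10997*(-I*sqrt(70)*(1 + 2*I*sqrt(70) + 3*(-70))/210) = -10997*(-I*sqrt(70)*(1 + 2*I*sqrt(70) - 210)/210) = -10997*(-I*sqrt(70)*(-209 + 2*I*sqrt(70))/210) = -(-1571)*I*sqrt(70)*(-209 + 2*I*sqrt(70))/30 = 1571*I*sqrt(70)*(-209 + 2*I*sqrt(70))/30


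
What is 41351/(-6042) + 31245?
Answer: 188740939/6042 ≈ 31238.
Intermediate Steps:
41351/(-6042) + 31245 = 41351*(-1/6042) + 31245 = -41351/6042 + 31245 = 188740939/6042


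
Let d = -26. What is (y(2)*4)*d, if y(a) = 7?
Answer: -728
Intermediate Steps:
(y(2)*4)*d = (7*4)*(-26) = 28*(-26) = -728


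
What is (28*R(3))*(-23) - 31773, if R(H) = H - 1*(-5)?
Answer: -36925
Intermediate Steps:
R(H) = 5 + H (R(H) = H + 5 = 5 + H)
(28*R(3))*(-23) - 31773 = (28*(5 + 3))*(-23) - 31773 = (28*8)*(-23) - 31773 = 224*(-23) - 31773 = -5152 - 31773 = -36925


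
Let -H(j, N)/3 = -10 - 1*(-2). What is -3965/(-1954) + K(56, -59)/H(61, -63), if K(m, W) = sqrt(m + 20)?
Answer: 3965/1954 + sqrt(19)/12 ≈ 2.3924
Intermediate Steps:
K(m, W) = sqrt(20 + m)
H(j, N) = 24 (H(j, N) = -3*(-10 - 1*(-2)) = -3*(-10 + 2) = -3*(-8) = 24)
-3965/(-1954) + K(56, -59)/H(61, -63) = -3965/(-1954) + sqrt(20 + 56)/24 = -3965*(-1/1954) + sqrt(76)*(1/24) = 3965/1954 + (2*sqrt(19))*(1/24) = 3965/1954 + sqrt(19)/12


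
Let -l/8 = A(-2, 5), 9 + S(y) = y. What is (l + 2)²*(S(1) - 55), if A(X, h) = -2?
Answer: -20412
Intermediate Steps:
S(y) = -9 + y
l = 16 (l = -8*(-2) = 16)
(l + 2)²*(S(1) - 55) = (16 + 2)²*((-9 + 1) - 55) = 18²*(-8 - 55) = 324*(-63) = -20412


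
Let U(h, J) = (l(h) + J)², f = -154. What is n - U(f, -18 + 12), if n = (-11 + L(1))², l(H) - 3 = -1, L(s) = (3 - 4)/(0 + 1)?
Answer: 128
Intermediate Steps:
L(s) = -1 (L(s) = -1/1 = -1*1 = -1)
l(H) = 2 (l(H) = 3 - 1 = 2)
U(h, J) = (2 + J)²
n = 144 (n = (-11 - 1)² = (-12)² = 144)
n - U(f, -18 + 12) = 144 - (2 + (-18 + 12))² = 144 - (2 - 6)² = 144 - 1*(-4)² = 144 - 1*16 = 144 - 16 = 128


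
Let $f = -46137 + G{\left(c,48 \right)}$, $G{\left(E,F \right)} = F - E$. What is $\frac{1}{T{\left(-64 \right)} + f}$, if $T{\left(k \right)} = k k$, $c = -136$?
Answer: $- \frac{1}{41857} \approx -2.3891 \cdot 10^{-5}$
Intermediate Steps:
$T{\left(k \right)} = k^{2}$
$f = -45953$ ($f = -46137 + \left(48 - -136\right) = -46137 + \left(48 + 136\right) = -46137 + 184 = -45953$)
$\frac{1}{T{\left(-64 \right)} + f} = \frac{1}{\left(-64\right)^{2} - 45953} = \frac{1}{4096 - 45953} = \frac{1}{-41857} = - \frac{1}{41857}$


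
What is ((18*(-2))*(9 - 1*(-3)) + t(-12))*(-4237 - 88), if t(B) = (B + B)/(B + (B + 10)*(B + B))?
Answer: 5613850/3 ≈ 1.8713e+6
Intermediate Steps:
t(B) = 2*B/(B + 2*B*(10 + B)) (t(B) = (2*B)/(B + (10 + B)*(2*B)) = (2*B)/(B + 2*B*(10 + B)) = 2*B/(B + 2*B*(10 + B)))
((18*(-2))*(9 - 1*(-3)) + t(-12))*(-4237 - 88) = ((18*(-2))*(9 - 1*(-3)) + 2/(21 + 2*(-12)))*(-4237 - 88) = (-36*(9 + 3) + 2/(21 - 24))*(-4325) = (-36*12 + 2/(-3))*(-4325) = (-432 + 2*(-⅓))*(-4325) = (-432 - ⅔)*(-4325) = -1298/3*(-4325) = 5613850/3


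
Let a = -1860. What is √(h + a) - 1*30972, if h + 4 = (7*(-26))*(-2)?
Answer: -30972 + 10*I*√15 ≈ -30972.0 + 38.73*I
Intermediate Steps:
h = 360 (h = -4 + (7*(-26))*(-2) = -4 - 182*(-2) = -4 + 364 = 360)
√(h + a) - 1*30972 = √(360 - 1860) - 1*30972 = √(-1500) - 30972 = 10*I*√15 - 30972 = -30972 + 10*I*√15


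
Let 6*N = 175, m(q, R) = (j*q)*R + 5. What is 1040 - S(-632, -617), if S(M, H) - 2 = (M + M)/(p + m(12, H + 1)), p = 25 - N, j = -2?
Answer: 92087526/88709 ≈ 1038.1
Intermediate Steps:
m(q, R) = 5 - 2*R*q (m(q, R) = (-2*q)*R + 5 = -2*R*q + 5 = 5 - 2*R*q)
N = 175/6 (N = (⅙)*175 = 175/6 ≈ 29.167)
p = -25/6 (p = 25 - 1*175/6 = 25 - 175/6 = -25/6 ≈ -4.1667)
S(M, H) = 2 + 2*M/(-139/6 - 24*H) (S(M, H) = 2 + (M + M)/(-25/6 + (5 - 2*(H + 1)*12)) = 2 + (2*M)/(-25/6 + (5 - 2*(1 + H)*12)) = 2 + (2*M)/(-25/6 + (5 + (-24 - 24*H))) = 2 + (2*M)/(-25/6 + (-19 - 24*H)) = 2 + (2*M)/(-139/6 - 24*H) = 2 + 2*M/(-139/6 - 24*H))
1040 - S(-632, -617) = 1040 - 2*(139 - 6*(-632) + 144*(-617))/(139 + 144*(-617)) = 1040 - 2*(139 + 3792 - 88848)/(139 - 88848) = 1040 - 2*(-84917)/(-88709) = 1040 - 2*(-1)*(-84917)/88709 = 1040 - 1*169834/88709 = 1040 - 169834/88709 = 92087526/88709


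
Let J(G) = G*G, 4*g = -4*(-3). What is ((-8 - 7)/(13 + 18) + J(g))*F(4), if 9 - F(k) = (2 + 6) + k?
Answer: -792/31 ≈ -25.548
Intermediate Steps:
g = 3 (g = (-4*(-3))/4 = (¼)*12 = 3)
J(G) = G²
F(k) = 1 - k (F(k) = 9 - ((2 + 6) + k) = 9 - (8 + k) = 9 + (-8 - k) = 1 - k)
((-8 - 7)/(13 + 18) + J(g))*F(4) = ((-8 - 7)/(13 + 18) + 3²)*(1 - 1*4) = (-15/31 + 9)*(1 - 4) = (-15*1/31 + 9)*(-3) = (-15/31 + 9)*(-3) = (264/31)*(-3) = -792/31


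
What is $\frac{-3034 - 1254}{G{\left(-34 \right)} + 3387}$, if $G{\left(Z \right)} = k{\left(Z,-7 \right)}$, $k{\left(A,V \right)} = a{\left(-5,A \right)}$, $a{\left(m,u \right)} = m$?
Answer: $- \frac{2144}{1691} \approx -1.2679$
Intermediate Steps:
$k{\left(A,V \right)} = -5$
$G{\left(Z \right)} = -5$
$\frac{-3034 - 1254}{G{\left(-34 \right)} + 3387} = \frac{-3034 - 1254}{-5 + 3387} = - \frac{4288}{3382} = \left(-4288\right) \frac{1}{3382} = - \frac{2144}{1691}$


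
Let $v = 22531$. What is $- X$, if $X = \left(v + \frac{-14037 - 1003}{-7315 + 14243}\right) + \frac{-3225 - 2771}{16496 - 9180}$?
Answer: $- \frac{17841214840}{791957} \approx -22528.0$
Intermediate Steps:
$X = \frac{17841214840}{791957}$ ($X = \left(22531 + \frac{-14037 - 1003}{-7315 + 14243}\right) + \frac{-3225 - 2771}{16496 - 9180} = \left(22531 - \frac{15040}{6928}\right) - \frac{5996}{7316} = \left(22531 - \frac{940}{433}\right) - \frac{1499}{1829} = \frac{9754983}{433} - \frac{1499}{1829} = \frac{17841214840}{791957} \approx 22528.0$)
$- X = \left(-1\right) \frac{17841214840}{791957} = - \frac{17841214840}{791957}$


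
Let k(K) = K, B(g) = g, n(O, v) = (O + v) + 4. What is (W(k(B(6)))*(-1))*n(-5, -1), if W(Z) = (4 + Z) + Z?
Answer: 32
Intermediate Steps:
n(O, v) = 4 + O + v
W(Z) = 4 + 2*Z
(W(k(B(6)))*(-1))*n(-5, -1) = ((4 + 2*6)*(-1))*(4 - 5 - 1) = ((4 + 12)*(-1))*(-2) = (16*(-1))*(-2) = -16*(-2) = 32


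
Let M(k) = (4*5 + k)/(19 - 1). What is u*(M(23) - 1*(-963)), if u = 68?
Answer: 590818/9 ≈ 65647.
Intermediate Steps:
M(k) = 10/9 + k/18 (M(k) = (20 + k)/18 = (20 + k)*(1/18) = 10/9 + k/18)
u*(M(23) - 1*(-963)) = 68*((10/9 + (1/18)*23) - 1*(-963)) = 68*((10/9 + 23/18) + 963) = 68*(43/18 + 963) = 68*(17377/18) = 590818/9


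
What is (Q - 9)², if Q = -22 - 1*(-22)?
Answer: 81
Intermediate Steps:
Q = 0 (Q = -22 + 22 = 0)
(Q - 9)² = (0 - 9)² = (-9)² = 81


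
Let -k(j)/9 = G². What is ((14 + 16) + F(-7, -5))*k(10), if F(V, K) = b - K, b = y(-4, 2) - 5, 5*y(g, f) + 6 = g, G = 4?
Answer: -4032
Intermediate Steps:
y(g, f) = -6/5 + g/5
k(j) = -144 (k(j) = -9*4² = -9*16 = -144)
b = -7 (b = (-6/5 + (⅕)*(-4)) - 5 = (-6/5 - ⅘) - 5 = -2 - 5 = -7)
F(V, K) = -7 - K
((14 + 16) + F(-7, -5))*k(10) = ((14 + 16) + (-7 - 1*(-5)))*(-144) = (30 + (-7 + 5))*(-144) = (30 - 2)*(-144) = 28*(-144) = -4032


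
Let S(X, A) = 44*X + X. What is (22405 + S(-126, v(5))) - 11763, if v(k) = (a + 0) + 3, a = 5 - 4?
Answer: 4972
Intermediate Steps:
a = 1
v(k) = 4 (v(k) = (1 + 0) + 3 = 1 + 3 = 4)
S(X, A) = 45*X
(22405 + S(-126, v(5))) - 11763 = (22405 + 45*(-126)) - 11763 = (22405 - 5670) - 11763 = 16735 - 11763 = 4972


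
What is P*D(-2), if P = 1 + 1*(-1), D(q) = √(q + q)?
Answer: 0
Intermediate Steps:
D(q) = √2*√q (D(q) = √(2*q) = √2*√q)
P = 0 (P = 1 - 1 = 0)
P*D(-2) = 0*(√2*√(-2)) = 0*(√2*(I*√2)) = 0*(2*I) = 0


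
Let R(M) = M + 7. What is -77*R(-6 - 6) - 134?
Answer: 251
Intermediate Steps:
R(M) = 7 + M
-77*R(-6 - 6) - 134 = -77*(7 + (-6 - 6)) - 134 = -77*(7 - 12) - 134 = -77*(-5) - 134 = 385 - 134 = 251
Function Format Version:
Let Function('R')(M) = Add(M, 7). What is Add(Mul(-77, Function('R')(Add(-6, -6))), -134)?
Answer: 251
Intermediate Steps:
Function('R')(M) = Add(7, M)
Add(Mul(-77, Function('R')(Add(-6, -6))), -134) = Add(Mul(-77, Add(7, Add(-6, -6))), -134) = Add(Mul(-77, Add(7, -12)), -134) = Add(Mul(-77, -5), -134) = Add(385, -134) = 251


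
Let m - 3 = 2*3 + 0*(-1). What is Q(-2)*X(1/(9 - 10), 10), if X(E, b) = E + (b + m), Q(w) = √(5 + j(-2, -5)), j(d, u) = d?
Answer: 18*√3 ≈ 31.177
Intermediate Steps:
m = 9 (m = 3 + (2*3 + 0*(-1)) = 3 + (6 + 0) = 3 + 6 = 9)
Q(w) = √3 (Q(w) = √(5 - 2) = √3)
X(E, b) = 9 + E + b (X(E, b) = E + (b + 9) = E + (9 + b) = 9 + E + b)
Q(-2)*X(1/(9 - 10), 10) = √3*(9 + 1/(9 - 10) + 10) = √3*(9 + 1/(-1) + 10) = √3*(9 - 1 + 10) = √3*18 = 18*√3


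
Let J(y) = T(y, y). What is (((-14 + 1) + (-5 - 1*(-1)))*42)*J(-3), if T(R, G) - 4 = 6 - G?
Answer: -9282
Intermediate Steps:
T(R, G) = 10 - G (T(R, G) = 4 + (6 - G) = 10 - G)
J(y) = 10 - y
(((-14 + 1) + (-5 - 1*(-1)))*42)*J(-3) = (((-14 + 1) + (-5 - 1*(-1)))*42)*(10 - 1*(-3)) = ((-13 + (-5 + 1))*42)*(10 + 3) = ((-13 - 4)*42)*13 = -17*42*13 = -714*13 = -9282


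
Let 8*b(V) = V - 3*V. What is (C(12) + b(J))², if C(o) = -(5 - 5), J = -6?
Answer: 9/4 ≈ 2.2500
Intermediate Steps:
b(V) = -V/4 (b(V) = (V - 3*V)/8 = (-2*V)/8 = -V/4)
C(o) = 0 (C(o) = -1*0 = 0)
(C(12) + b(J))² = (0 - ¼*(-6))² = (0 + 3/2)² = (3/2)² = 9/4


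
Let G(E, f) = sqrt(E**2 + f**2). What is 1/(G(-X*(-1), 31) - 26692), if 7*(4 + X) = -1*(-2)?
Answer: -1307908/34910632571 - 7*sqrt(47765)/34910632571 ≈ -3.7508e-5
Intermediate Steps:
X = -26/7 (X = -4 + (-1*(-2))/7 = -4 + (1/7)*2 = -4 + 2/7 = -26/7 ≈ -3.7143)
1/(G(-X*(-1), 31) - 26692) = 1/(sqrt((-1*(-26/7)*(-1))**2 + 31**2) - 26692) = 1/(sqrt(((26/7)*(-1))**2 + 961) - 26692) = 1/(sqrt((-26/7)**2 + 961) - 26692) = 1/(sqrt(676/49 + 961) - 26692) = 1/(sqrt(47765/49) - 26692) = 1/(sqrt(47765)/7 - 26692) = 1/(-26692 + sqrt(47765)/7)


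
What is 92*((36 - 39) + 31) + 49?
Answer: 2625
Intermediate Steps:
92*((36 - 39) + 31) + 49 = 92*(-3 + 31) + 49 = 92*28 + 49 = 2576 + 49 = 2625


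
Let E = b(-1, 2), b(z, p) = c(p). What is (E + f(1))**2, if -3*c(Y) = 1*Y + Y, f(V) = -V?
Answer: 49/9 ≈ 5.4444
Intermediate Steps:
c(Y) = -2*Y/3 (c(Y) = -(1*Y + Y)/3 = -(Y + Y)/3 = -2*Y/3)
b(z, p) = -2*p/3
E = -4/3 (E = -2/3*2 = -4/3 ≈ -1.3333)
(E + f(1))**2 = (-4/3 - 1*1)**2 = (-4/3 - 1)**2 = (-7/3)**2 = 49/9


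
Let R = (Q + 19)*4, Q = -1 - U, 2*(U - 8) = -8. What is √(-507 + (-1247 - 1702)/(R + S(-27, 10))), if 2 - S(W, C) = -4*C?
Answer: 11*I*√870/14 ≈ 23.175*I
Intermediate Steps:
U = 4 (U = 8 + (½)*(-8) = 8 - 4 = 4)
S(W, C) = 2 + 4*C (S(W, C) = 2 - (-4)*C = 2 + 4*C)
Q = -5 (Q = -1 - 1*4 = -1 - 4 = -5)
R = 56 (R = (-5 + 19)*4 = 14*4 = 56)
√(-507 + (-1247 - 1702)/(R + S(-27, 10))) = √(-507 + (-1247 - 1702)/(56 + (2 + 4*10))) = √(-507 - 2949/(56 + (2 + 40))) = √(-507 - 2949/(56 + 42)) = √(-507 - 2949/98) = √(-52635/98) = 11*I*√870/14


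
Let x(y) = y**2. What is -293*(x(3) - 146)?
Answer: 40141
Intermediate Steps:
-293*(x(3) - 146) = -293*(3**2 - 146) = -293*(9 - 146) = -293*(-137) = 40141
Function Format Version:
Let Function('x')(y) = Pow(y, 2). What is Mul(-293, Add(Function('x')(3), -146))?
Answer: 40141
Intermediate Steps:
Mul(-293, Add(Function('x')(3), -146)) = Mul(-293, Add(Pow(3, 2), -146)) = Mul(-293, Add(9, -146)) = Mul(-293, -137) = 40141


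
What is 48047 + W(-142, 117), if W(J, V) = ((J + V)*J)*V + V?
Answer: 463514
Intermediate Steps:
W(J, V) = V + J*V*(J + V) (W(J, V) = (J*(J + V))*V + V = J*V*(J + V) + V = V + J*V*(J + V))
48047 + W(-142, 117) = 48047 + 117*(1 + (-142)**2 - 142*117) = 48047 + 117*(1 + 20164 - 16614) = 48047 + 117*3551 = 48047 + 415467 = 463514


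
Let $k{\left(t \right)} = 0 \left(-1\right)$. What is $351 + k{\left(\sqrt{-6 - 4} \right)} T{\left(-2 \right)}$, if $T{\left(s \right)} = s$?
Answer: $351$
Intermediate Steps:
$k{\left(t \right)} = 0$
$351 + k{\left(\sqrt{-6 - 4} \right)} T{\left(-2 \right)} = 351 + 0 \left(-2\right) = 351 + 0 = 351$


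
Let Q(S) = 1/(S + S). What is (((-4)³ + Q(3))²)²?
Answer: 21517662721/1296 ≈ 1.6603e+7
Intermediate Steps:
Q(S) = 1/(2*S)
(((-4)³ + Q(3))²)² = (((-4)³ + (½)/3)²)² = ((-64 + (½)*(⅓))²)² = ((-64 + ⅙)²)² = ((-383/6)²)² = (146689/36)² = 21517662721/1296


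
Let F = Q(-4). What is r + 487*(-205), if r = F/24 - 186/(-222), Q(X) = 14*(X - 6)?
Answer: -22164479/222 ≈ -99840.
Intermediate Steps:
Q(X) = -84 + 14*X (Q(X) = 14*(-6 + X) = -84 + 14*X)
F = -140 (F = -84 + 14*(-4) = -84 - 56 = -140)
r = -1109/222 (r = -140/24 - 186/(-222) = -140*1/24 - 186*(-1/222) = -35/6 + 31/37 = -1109/222 ≈ -4.9955)
r + 487*(-205) = -1109/222 + 487*(-205) = -1109/222 - 99835 = -22164479/222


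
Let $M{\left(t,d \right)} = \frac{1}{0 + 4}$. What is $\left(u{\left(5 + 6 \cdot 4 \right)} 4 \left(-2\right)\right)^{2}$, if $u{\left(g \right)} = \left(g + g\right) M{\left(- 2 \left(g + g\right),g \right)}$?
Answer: $13456$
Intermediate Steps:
$M{\left(t,d \right)} = \frac{1}{4}$
$u{\left(g \right)} = \frac{g}{2}$ ($u{\left(g \right)} = \left(g + g\right) \frac{1}{4} = 2 g \frac{1}{4} = \frac{g}{2}$)
$\left(u{\left(5 + 6 \cdot 4 \right)} 4 \left(-2\right)\right)^{2} = \left(\frac{5 + 6 \cdot 4}{2} \cdot 4 \left(-2\right)\right)^{2} = \left(\frac{5 + 24}{2} \cdot 4 \left(-2\right)\right)^{2} = \left(\frac{1}{2} \cdot 29 \cdot 4 \left(-2\right)\right)^{2} = \left(\frac{29}{2} \cdot 4 \left(-2\right)\right)^{2} = \left(58 \left(-2\right)\right)^{2} = \left(-116\right)^{2} = 13456$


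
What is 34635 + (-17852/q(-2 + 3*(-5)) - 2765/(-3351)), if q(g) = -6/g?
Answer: -17810388/1117 ≈ -15945.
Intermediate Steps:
34635 + (-17852/q(-2 + 3*(-5)) - 2765/(-3351)) = 34635 + (-17852/((-6/(-2 + 3*(-5)))) - 2765/(-3351)) = 34635 + (-17852/((-6/(-2 - 15))) - 2765*(-1/3351)) = 34635 + (-17852/((-6/(-17))) + 2765/3351) = 34635 + (-17852/((-6*(-1/17))) + 2765/3351) = 34635 + (-17852/6/17 + 2765/3351) = 34635 + (-17852*17/6 + 2765/3351) = 34635 + (-151742/3 + 2765/3351) = 34635 - 56497683/1117 = -17810388/1117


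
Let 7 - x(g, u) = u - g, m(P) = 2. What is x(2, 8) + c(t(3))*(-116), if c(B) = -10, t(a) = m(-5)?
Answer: 1161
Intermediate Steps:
t(a) = 2
x(g, u) = 7 + g - u (x(g, u) = 7 - (u - g) = 7 + (g - u) = 7 + g - u)
x(2, 8) + c(t(3))*(-116) = (7 + 2 - 1*8) - 10*(-116) = (7 + 2 - 8) + 1160 = 1 + 1160 = 1161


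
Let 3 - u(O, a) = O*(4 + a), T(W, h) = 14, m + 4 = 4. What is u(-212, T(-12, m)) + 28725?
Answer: 32544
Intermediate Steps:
m = 0 (m = -4 + 4 = 0)
u(O, a) = 3 - O*(4 + a)
u(-212, T(-12, m)) + 28725 = (3 - 4*(-212) - 1*(-212)*14) + 28725 = (3 + 848 + 2968) + 28725 = 3819 + 28725 = 32544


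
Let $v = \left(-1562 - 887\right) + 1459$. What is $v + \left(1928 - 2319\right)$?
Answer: $-1381$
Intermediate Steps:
$v = -990$ ($v = -2449 + 1459 = -990$)
$v + \left(1928 - 2319\right) = -990 + \left(1928 - 2319\right) = -990 - 391 = -1381$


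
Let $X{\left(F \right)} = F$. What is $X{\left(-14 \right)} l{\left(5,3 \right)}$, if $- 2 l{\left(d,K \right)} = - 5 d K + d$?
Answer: $-490$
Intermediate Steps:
$l{\left(d,K \right)} = - \frac{d}{2} + \frac{5 K d}{2}$ ($l{\left(d,K \right)} = - \frac{- 5 d K + d}{2} = - \frac{- 5 K d + d}{2} = - \frac{d - 5 K d}{2} = - \frac{d}{2} + \frac{5 K d}{2}$)
$X{\left(-14 \right)} l{\left(5,3 \right)} = - 14 \cdot \frac{1}{2} \cdot 5 \left(-1 + 5 \cdot 3\right) = - 14 \cdot \frac{1}{2} \cdot 5 \left(-1 + 15\right) = - 14 \cdot \frac{1}{2} \cdot 5 \cdot 14 = \left(-14\right) 35 = -490$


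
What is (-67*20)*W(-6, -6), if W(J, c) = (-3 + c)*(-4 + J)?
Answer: -120600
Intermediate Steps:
W(J, c) = (-4 + J)*(-3 + c)
(-67*20)*W(-6, -6) = (-67*20)*(12 - 4*(-6) - 3*(-6) - 6*(-6)) = -1340*(12 + 24 + 18 + 36) = -1340*90 = -120600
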